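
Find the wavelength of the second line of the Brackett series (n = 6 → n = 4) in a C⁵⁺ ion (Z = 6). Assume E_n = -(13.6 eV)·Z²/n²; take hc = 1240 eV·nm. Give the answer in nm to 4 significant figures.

The Brackett series terminates on n_f = 4; the second line has n_i = 4+2 = 6.
ΔE = 489.6 × (1/4² − 1/6²) = 17.00 eV.
λ = 1240 / 17.00 = 72.94 nm.

72.94 nm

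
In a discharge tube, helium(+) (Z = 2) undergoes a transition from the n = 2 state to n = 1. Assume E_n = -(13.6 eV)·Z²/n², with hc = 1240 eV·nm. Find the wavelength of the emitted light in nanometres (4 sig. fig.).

For Z = 2 the level energies scale as Z², so the effective Rydberg energy is 13.6 × 4 = 54.40 eV.
ΔE = 54.40 × (1/1² − 1/2²) = 54.40 × 0.7500 = 40.80 eV.
λ = hc/ΔE = 1240 / 40.80 = 30.39 nm.

30.39 nm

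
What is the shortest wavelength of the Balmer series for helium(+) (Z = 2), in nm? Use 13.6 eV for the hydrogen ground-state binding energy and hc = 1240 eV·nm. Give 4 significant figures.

91.18 nm

The Balmer series has lower level n_f = 2; the series limit corresponds to n_i → ∞.
ΔE_max = 13.6 × 4 / 2² = 13.60 eV.
λ_min = 1240 / 13.60 = 91.18 nm.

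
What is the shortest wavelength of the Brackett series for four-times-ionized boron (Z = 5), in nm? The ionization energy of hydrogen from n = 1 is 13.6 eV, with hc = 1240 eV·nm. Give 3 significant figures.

The Brackett series has lower level n_f = 4; the series limit corresponds to n_i → ∞.
ΔE_max = 13.6 × 25 / 4² = 21.25 eV.
λ_min = 1240 / 21.25 = 58.4 nm.

58.4 nm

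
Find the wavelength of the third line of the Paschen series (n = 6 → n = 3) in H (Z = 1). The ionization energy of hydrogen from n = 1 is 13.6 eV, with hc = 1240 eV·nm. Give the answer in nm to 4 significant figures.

1094 nm

The Paschen series terminates on n_f = 3; the third line has n_i = 3+3 = 6.
ΔE = 13.60 × (1/3² − 1/6²) = 1.133 eV.
λ = 1240 / 1.133 = 1094 nm.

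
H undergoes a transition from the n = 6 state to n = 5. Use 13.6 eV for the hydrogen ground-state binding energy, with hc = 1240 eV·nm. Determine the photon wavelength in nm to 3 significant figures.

ΔE = 13.60 × (1/5² − 1/6²) = 13.60 × 0.01222 = 0.1662 eV.
λ = hc/ΔE = 1240 / 0.1662 = 7460 nm.

7460 nm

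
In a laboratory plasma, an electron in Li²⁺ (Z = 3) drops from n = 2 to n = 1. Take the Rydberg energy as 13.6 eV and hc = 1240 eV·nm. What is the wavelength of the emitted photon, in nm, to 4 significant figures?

For Z = 3 the level energies scale as Z², so the effective Rydberg energy is 13.6 × 9 = 122.4 eV.
ΔE = 122.4 × (1/1² − 1/2²) = 122.4 × 0.7500 = 91.80 eV.
λ = hc/ΔE = 1240 / 91.80 = 13.51 nm.

13.51 nm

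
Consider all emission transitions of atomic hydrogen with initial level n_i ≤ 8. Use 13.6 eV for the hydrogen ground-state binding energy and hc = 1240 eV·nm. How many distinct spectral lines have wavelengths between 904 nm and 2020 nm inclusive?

6

Enumerate all n_i → n_f pairs with 1 ≤ n_f < n_i ≤ 8 and compute λ = 1240 / [13.6·1·(1/n_f² − 1/n_i²)].
Lines falling in [904, 2020] nm: 8→3 (954.9 nm), 7→3 (1005 nm), 6→3 (1094 nm), 5→3 (1282 nm), 4→3 (1876 nm), 8→4 (1945 nm).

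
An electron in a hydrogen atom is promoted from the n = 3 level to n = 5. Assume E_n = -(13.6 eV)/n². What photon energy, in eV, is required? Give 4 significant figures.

0.9671 eV

E_5 = −13.60/25 = −0.5440 eV and E_3 = −13.60/9 = −1.511 eV.
The photon energy is |E_5 − E_3| = 0.9671 eV.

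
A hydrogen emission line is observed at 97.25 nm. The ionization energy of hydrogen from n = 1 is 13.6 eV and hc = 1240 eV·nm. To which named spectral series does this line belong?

ΔE = 1240/97.25 = 12.75 eV.
This matches 13.6 × (1/1² − 1/4²), so n_f = 1: the Lyman series.

Lyman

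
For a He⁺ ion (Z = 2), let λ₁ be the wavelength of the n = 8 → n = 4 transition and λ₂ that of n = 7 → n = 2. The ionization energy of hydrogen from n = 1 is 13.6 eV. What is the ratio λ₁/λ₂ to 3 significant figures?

4.90

λ ∝ 1/ΔE ∝ 1/(1/n_f² − 1/n_i²), and the Z² and hc factors cancel in the ratio.
λ₁/λ₂ = (1/2² − 1/7²)/(1/4² − 1/8²) = 0.2296/0.04688 = 4.90.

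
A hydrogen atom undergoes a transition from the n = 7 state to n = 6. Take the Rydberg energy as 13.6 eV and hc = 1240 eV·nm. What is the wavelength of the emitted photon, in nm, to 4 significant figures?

12370 nm

ΔE = 13.60 × (1/6² − 1/7²) = 13.60 × 0.007370 = 0.1002 eV.
λ = hc/ΔE = 1240 / 0.1002 = 12370 nm.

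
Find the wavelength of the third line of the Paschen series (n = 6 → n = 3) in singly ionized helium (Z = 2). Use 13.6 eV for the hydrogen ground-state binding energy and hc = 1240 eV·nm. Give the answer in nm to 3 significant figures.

274 nm

The Paschen series terminates on n_f = 3; the third line has n_i = 3+3 = 6.
ΔE = 54.40 × (1/3² − 1/6²) = 4.533 eV.
λ = 1240 / 4.533 = 274 nm.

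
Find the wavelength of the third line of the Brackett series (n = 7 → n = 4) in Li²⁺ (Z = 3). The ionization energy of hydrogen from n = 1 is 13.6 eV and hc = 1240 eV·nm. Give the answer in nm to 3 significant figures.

241 nm

The Brackett series terminates on n_f = 4; the third line has n_i = 4+3 = 7.
ΔE = 122.4 × (1/4² − 1/7²) = 5.152 eV.
λ = 1240 / 5.152 = 241 nm.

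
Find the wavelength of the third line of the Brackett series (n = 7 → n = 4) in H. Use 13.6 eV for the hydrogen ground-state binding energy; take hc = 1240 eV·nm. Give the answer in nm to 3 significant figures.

2170 nm

The Brackett series terminates on n_f = 4; the third line has n_i = 4+3 = 7.
ΔE = 13.60 × (1/4² − 1/7²) = 0.5724 eV.
λ = 1240 / 0.5724 = 2170 nm.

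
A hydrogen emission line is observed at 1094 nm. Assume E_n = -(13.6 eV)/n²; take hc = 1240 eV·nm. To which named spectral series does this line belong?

Paschen

ΔE = 1240/1094 = 1.133 eV.
This matches 13.6 × (1/3² − 1/6²), so n_f = 3: the Paschen series.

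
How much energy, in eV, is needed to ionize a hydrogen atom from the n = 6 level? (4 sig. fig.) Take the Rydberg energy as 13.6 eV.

0.3778 eV

E_6 = −13.60/36 = −0.3778 eV, so ionization (to E = 0) requires 0.3778 eV.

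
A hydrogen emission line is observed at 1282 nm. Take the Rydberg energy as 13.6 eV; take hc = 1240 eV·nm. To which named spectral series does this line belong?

Paschen

ΔE = 1240/1282 = 0.9672 eV.
This matches 13.6 × (1/3² − 1/5²), so n_f = 3: the Paschen series.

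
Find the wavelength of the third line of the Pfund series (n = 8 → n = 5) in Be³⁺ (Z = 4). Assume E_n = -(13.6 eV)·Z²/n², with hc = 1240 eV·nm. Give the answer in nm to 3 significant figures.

234 nm

The Pfund series terminates on n_f = 5; the third line has n_i = 5+3 = 8.
ΔE = 217.6 × (1/5² − 1/8²) = 5.304 eV.
λ = 1240 / 5.304 = 234 nm.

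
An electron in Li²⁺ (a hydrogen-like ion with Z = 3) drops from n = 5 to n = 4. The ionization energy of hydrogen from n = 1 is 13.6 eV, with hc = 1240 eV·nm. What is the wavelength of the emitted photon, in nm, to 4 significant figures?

450.3 nm

For Z = 3 the level energies scale as Z², so the effective Rydberg energy is 13.6 × 9 = 122.4 eV.
ΔE = 122.4 × (1/4² − 1/5²) = 122.4 × 0.02250 = 2.754 eV.
λ = hc/ΔE = 1240 / 2.754 = 450.3 nm.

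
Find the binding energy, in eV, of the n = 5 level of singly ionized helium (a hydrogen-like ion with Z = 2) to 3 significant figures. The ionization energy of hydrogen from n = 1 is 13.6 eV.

2.18 eV

E_n = −13.6 Z²/n² = −54.40/n² eV for Z = 2.
E_5 = −54.40/25 = −2.18 eV, so ionization (to E = 0) requires 2.18 eV.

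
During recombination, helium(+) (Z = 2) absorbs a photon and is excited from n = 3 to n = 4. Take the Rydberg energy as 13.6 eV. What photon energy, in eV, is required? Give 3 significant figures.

2.64 eV

The Bohr energies scale as Z², so for Z = 2: E_n = −54.40/n² eV.
E_4 = −54.40/16 = −3.400 eV and E_3 = −54.40/9 = −6.044 eV.
The photon energy is |E_4 − E_3| = 2.64 eV.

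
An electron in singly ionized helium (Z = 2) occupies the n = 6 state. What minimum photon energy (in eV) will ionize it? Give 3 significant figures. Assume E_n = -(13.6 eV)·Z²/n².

E_n = −13.6 Z²/n² = −54.40/n² eV for Z = 2.
E_6 = −54.40/36 = −1.51 eV, so ionization (to E = 0) requires 1.51 eV.

1.51 eV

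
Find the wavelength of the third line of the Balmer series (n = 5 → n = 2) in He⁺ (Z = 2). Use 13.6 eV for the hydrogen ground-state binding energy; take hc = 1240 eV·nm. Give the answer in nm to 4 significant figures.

108.5 nm

The Balmer series terminates on n_f = 2; the third line has n_i = 2+3 = 5.
ΔE = 54.40 × (1/2² − 1/5²) = 11.42 eV.
λ = 1240 / 11.42 = 108.5 nm.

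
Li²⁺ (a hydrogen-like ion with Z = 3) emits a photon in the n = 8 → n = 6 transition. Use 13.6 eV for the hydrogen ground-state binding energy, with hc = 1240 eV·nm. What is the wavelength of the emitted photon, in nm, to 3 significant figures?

834 nm

For Z = 3 the level energies scale as Z², so the effective Rydberg energy is 13.6 × 9 = 122.4 eV.
ΔE = 122.4 × (1/6² − 1/8²) = 122.4 × 0.01215 = 1.488 eV.
λ = hc/ΔE = 1240 / 1.488 = 834 nm.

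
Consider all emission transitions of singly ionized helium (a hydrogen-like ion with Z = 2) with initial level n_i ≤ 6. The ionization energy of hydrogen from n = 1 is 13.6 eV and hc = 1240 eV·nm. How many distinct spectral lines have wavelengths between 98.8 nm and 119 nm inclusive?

2

Enumerate all n_i → n_f pairs with 1 ≤ n_f < n_i ≤ 6 and compute λ = 1240 / [13.6·4·(1/n_f² − 1/n_i²)].
Lines falling in [98.8, 119] nm: 6→2 (102.6 nm), 5→2 (108.5 nm).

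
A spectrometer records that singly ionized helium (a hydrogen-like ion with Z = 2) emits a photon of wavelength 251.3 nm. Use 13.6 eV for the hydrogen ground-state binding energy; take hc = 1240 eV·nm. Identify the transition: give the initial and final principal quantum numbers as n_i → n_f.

n_i = 7, n_f = 3

The photon energy is ΔE = hc/λ = 1240 / 251.3 = 4.934 eV.
With Z = 2, ΔE = 54.40 × (1/n_f² − 1/n_i²), so 1/n_f² − 1/n_i² = 0.09070.
Trying n_f = 3 gives 1/n_i² = 0.02041, i.e. n_i ≈ 7; this pair matches.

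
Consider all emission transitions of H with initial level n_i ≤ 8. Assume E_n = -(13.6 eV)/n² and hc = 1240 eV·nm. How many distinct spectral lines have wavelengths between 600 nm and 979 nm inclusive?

2

Enumerate all n_i → n_f pairs with 1 ≤ n_f < n_i ≤ 8 and compute λ = 1240 / [13.6·1·(1/n_f² − 1/n_i²)].
Lines falling in [600, 979] nm: 3→2 (656.5 nm), 8→3 (954.9 nm).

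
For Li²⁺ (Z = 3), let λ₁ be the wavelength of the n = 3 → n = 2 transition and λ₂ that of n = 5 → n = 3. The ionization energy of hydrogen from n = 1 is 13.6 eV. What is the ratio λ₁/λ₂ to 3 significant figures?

0.512

λ ∝ 1/ΔE ∝ 1/(1/n_f² − 1/n_i²), and the Z² and hc factors cancel in the ratio.
λ₁/λ₂ = (1/3² − 1/5²)/(1/2² − 1/3²) = 0.07111/0.1389 = 0.512.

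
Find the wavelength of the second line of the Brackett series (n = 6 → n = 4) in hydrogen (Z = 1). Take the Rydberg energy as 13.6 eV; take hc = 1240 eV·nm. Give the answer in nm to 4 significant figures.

2626 nm

The Brackett series terminates on n_f = 4; the second line has n_i = 4+2 = 6.
ΔE = 13.60 × (1/4² − 1/6²) = 0.4722 eV.
λ = 1240 / 0.4722 = 2626 nm.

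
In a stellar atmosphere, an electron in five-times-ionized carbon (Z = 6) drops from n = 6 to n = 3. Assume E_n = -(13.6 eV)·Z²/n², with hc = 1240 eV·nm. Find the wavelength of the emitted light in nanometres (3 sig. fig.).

For Z = 6 the level energies scale as Z², so the effective Rydberg energy is 13.6 × 36 = 489.6 eV.
ΔE = 489.6 × (1/3² − 1/6²) = 489.6 × 0.08333 = 40.80 eV.
λ = hc/ΔE = 1240 / 40.80 = 30.4 nm.

30.4 nm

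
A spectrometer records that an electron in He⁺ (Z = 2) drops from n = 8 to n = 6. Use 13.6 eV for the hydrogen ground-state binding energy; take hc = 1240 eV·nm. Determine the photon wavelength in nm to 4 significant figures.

For Z = 2 the level energies scale as Z², so the effective Rydberg energy is 13.6 × 4 = 54.40 eV.
ΔE = 54.40 × (1/6² − 1/8²) = 54.40 × 0.01215 = 0.6611 eV.
λ = hc/ΔE = 1240 / 0.6611 = 1876 nm.

1876 nm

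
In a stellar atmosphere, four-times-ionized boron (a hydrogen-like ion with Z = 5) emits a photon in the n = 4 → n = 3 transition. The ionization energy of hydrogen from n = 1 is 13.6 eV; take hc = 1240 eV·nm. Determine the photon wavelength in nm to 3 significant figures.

For Z = 5 the level energies scale as Z², so the effective Rydberg energy is 13.6 × 25 = 340.0 eV.
ΔE = 340.0 × (1/3² − 1/4²) = 340.0 × 0.04861 = 16.53 eV.
λ = hc/ΔE = 1240 / 16.53 = 75.0 nm.

75.0 nm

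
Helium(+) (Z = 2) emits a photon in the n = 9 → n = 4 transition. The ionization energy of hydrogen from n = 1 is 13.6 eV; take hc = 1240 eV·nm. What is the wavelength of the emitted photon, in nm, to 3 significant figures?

For Z = 2 the level energies scale as Z², so the effective Rydberg energy is 13.6 × 4 = 54.40 eV.
ΔE = 54.40 × (1/4² − 1/9²) = 54.40 × 0.05015 = 2.728 eV.
λ = hc/ΔE = 1240 / 2.728 = 454 nm.

454 nm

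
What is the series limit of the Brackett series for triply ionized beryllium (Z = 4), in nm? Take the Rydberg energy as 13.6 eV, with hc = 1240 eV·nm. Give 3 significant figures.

91.2 nm

The Brackett series has lower level n_f = 4; the series limit corresponds to n_i → ∞.
ΔE_max = 13.6 × 16 / 4² = 13.60 eV.
λ_min = 1240 / 13.60 = 91.2 nm.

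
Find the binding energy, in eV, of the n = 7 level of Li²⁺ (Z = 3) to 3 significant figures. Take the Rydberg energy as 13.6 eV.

2.50 eV

E_n = −13.6 Z²/n² = −122.4/n² eV for Z = 3.
E_7 = −122.4/49 = −2.50 eV, so ionization (to E = 0) requires 2.50 eV.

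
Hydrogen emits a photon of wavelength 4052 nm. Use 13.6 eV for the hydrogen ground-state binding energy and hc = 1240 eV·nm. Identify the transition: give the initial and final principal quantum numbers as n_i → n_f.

n_i = 5, n_f = 4

The photon energy is ΔE = hc/λ = 1240 / 4052 = 0.3060 eV.
With Z = 1, ΔE = 13.60 × (1/n_f² − 1/n_i²), so 1/n_f² − 1/n_i² = 0.02250.
Trying n_f = 4 gives 1/n_i² = 0.04000, i.e. n_i ≈ 5; this pair matches.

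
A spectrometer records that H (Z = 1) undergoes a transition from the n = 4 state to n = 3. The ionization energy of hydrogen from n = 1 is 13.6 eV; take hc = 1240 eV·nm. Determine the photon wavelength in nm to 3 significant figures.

1880 nm

ΔE = 13.60 × (1/3² − 1/4²) = 13.60 × 0.04861 = 0.6611 eV.
λ = hc/ΔE = 1240 / 0.6611 = 1880 nm.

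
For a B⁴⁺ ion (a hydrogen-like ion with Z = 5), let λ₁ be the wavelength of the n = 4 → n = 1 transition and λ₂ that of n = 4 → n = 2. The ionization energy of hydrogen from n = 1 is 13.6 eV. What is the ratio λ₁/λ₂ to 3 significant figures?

λ ∝ 1/ΔE ∝ 1/(1/n_f² − 1/n_i²), and the Z² and hc factors cancel in the ratio.
λ₁/λ₂ = (1/2² − 1/4²)/(1/1² − 1/4²) = 0.1875/0.9375 = 0.200.

0.200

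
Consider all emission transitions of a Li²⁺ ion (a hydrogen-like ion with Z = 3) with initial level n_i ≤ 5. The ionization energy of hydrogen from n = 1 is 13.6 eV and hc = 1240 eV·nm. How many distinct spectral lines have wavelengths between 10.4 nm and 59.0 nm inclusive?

Enumerate all n_i → n_f pairs with 1 ≤ n_f < n_i ≤ 5 and compute λ = 1240 / [13.6·9·(1/n_f² − 1/n_i²)].
Lines falling in [10.4, 59.0] nm: 5→1 (10.55 nm), 4→1 (10.81 nm), 3→1 (11.40 nm), 2→1 (13.51 nm), 5→2 (48.24 nm), 4→2 (54.03 nm).

6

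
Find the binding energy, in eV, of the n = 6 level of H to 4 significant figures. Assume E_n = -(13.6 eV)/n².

E_6 = −13.60/36 = −0.3778 eV, so ionization (to E = 0) requires 0.3778 eV.

0.3778 eV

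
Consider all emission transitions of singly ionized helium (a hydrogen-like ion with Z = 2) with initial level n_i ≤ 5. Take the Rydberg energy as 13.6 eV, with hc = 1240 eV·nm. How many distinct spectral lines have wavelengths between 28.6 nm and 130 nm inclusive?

3

Enumerate all n_i → n_f pairs with 1 ≤ n_f < n_i ≤ 5 and compute λ = 1240 / [13.6·4·(1/n_f² − 1/n_i²)].
Lines falling in [28.6, 130] nm: 2→1 (30.39 nm), 5→2 (108.5 nm), 4→2 (121.6 nm).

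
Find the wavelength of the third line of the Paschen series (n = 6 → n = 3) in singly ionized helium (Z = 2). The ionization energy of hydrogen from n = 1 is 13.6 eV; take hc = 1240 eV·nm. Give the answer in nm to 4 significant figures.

273.5 nm

The Paschen series terminates on n_f = 3; the third line has n_i = 3+3 = 6.
ΔE = 54.40 × (1/3² − 1/6²) = 4.533 eV.
λ = 1240 / 4.533 = 273.5 nm.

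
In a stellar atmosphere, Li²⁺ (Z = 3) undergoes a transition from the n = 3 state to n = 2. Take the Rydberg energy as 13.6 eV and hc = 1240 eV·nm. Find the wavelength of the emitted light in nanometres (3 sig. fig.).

For Z = 3 the level energies scale as Z², so the effective Rydberg energy is 13.6 × 9 = 122.4 eV.
ΔE = 122.4 × (1/2² − 1/3²) = 122.4 × 0.1389 = 17.00 eV.
λ = hc/ΔE = 1240 / 17.00 = 72.9 nm.

72.9 nm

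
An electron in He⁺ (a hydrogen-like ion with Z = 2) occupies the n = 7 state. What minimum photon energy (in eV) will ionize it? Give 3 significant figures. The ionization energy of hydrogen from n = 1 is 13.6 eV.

1.11 eV

E_n = −13.6 Z²/n² = −54.40/n² eV for Z = 2.
E_7 = −54.40/49 = −1.11 eV, so ionization (to E = 0) requires 1.11 eV.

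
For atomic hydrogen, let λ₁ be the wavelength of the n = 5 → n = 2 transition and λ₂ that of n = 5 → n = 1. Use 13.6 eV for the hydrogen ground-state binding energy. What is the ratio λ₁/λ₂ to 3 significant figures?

λ ∝ 1/ΔE ∝ 1/(1/n_f² − 1/n_i²), and the Z² and hc factors cancel in the ratio.
λ₁/λ₂ = (1/1² − 1/5²)/(1/2² − 1/5²) = 0.9600/0.2100 = 4.57.

4.57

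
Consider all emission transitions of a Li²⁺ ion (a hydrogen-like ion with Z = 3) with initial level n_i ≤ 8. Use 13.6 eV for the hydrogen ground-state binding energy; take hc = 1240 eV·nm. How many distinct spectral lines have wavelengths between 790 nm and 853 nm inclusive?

Enumerate all n_i → n_f pairs with 1 ≤ n_f < n_i ≤ 8 and compute λ = 1240 / [13.6·9·(1/n_f² − 1/n_i²)].
Lines falling in [790, 853] nm: 6→5 (828.9 nm), 8→6 (833.6 nm).

2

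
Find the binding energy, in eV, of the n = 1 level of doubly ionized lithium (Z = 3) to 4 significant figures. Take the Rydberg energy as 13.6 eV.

E_n = −13.6 Z²/n² = −122.4/n² eV for Z = 3.
E_1 = −122.4/1 = −122.4 eV, so ionization (to E = 0) requires 122.4 eV.

122.4 eV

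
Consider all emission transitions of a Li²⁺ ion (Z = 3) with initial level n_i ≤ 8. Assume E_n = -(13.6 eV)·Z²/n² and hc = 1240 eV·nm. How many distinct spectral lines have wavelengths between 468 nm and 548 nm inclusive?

Enumerate all n_i → n_f pairs with 1 ≤ n_f < n_i ≤ 8 and compute λ = 1240 / [13.6·9·(1/n_f² − 1/n_i²)].
Lines falling in [468, 548] nm: 7→5 (517.1 nm).

1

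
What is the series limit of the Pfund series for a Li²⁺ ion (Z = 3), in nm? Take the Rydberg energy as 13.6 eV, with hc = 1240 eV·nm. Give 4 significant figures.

253.3 nm

The Pfund series has lower level n_f = 5; the series limit corresponds to n_i → ∞.
ΔE_max = 13.6 × 9 / 5² = 4.896 eV.
λ_min = 1240 / 4.896 = 253.3 nm.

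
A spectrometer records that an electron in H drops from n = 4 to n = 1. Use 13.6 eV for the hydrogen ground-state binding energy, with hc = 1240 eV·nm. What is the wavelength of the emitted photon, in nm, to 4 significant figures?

ΔE = 13.60 × (1/1² − 1/4²) = 13.60 × 0.9375 = 12.75 eV.
λ = hc/ΔE = 1240 / 12.75 = 97.25 nm.
This line belongs to the Lyman series.

97.25 nm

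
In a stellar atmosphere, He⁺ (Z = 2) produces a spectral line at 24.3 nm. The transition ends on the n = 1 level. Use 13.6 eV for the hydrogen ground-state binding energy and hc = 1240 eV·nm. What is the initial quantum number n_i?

n_i = 4

The photon energy is ΔE = hc/λ = 1240 / 24.3 = 51.03 eV.
With Z = 2, ΔE = 54.40 × (1/n_f² − 1/n_i²), so 1/n_f² − 1/n_i² = 0.9380.
With n_f = 1: 1/n_i² = 1/1 − 0.9380 = 0.06197, so n_i ≈ 4.02.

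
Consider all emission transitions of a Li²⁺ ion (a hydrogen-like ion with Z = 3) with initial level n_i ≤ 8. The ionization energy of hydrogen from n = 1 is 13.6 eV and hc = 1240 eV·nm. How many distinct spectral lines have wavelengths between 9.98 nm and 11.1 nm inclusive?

5

Enumerate all n_i → n_f pairs with 1 ≤ n_f < n_i ≤ 8 and compute λ = 1240 / [13.6·9·(1/n_f² − 1/n_i²)].
Lines falling in [9.98, 11.1] nm: 8→1 (10.29 nm), 7→1 (10.34 nm), 6→1 (10.42 nm), 5→1 (10.55 nm), 4→1 (10.81 nm).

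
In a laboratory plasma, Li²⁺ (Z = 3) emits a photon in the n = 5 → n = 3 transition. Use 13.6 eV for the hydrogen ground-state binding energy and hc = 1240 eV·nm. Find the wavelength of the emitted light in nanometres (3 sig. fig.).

142 nm

For Z = 3 the level energies scale as Z², so the effective Rydberg energy is 13.6 × 9 = 122.4 eV.
ΔE = 122.4 × (1/3² − 1/5²) = 122.4 × 0.07111 = 8.704 eV.
λ = hc/ΔE = 1240 / 8.704 = 142 nm.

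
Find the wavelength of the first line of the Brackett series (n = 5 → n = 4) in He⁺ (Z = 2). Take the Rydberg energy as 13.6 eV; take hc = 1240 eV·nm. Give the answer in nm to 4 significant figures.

The Brackett series terminates on n_f = 4; the first line has n_i = 4+1 = 5.
ΔE = 54.40 × (1/4² − 1/5²) = 1.224 eV.
λ = 1240 / 1.224 = 1013 nm.

1013 nm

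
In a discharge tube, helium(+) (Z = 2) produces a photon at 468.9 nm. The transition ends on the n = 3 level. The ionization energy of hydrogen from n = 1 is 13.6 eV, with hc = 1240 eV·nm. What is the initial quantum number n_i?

n_i = 4

The photon energy is ΔE = hc/λ = 1240 / 468.9 = 2.644 eV.
With Z = 2, ΔE = 54.40 × (1/n_f² − 1/n_i²), so 1/n_f² − 1/n_i² = 0.04861.
With n_f = 3: 1/n_i² = 1/9 − 0.04861 = 0.06250, so n_i ≈ 4.00.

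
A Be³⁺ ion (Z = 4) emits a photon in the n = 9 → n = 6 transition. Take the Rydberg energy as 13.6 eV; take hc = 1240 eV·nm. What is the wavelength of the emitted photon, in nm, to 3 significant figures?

369 nm

For Z = 4 the level energies scale as Z², so the effective Rydberg energy is 13.6 × 16 = 217.6 eV.
ΔE = 217.6 × (1/6² − 1/9²) = 217.6 × 0.01543 = 3.358 eV.
λ = hc/ΔE = 1240 / 3.358 = 369 nm.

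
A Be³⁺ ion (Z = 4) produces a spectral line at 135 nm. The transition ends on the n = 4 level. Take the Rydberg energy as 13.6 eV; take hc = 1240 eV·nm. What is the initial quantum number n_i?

The photon energy is ΔE = hc/λ = 1240 / 135 = 9.185 eV.
With Z = 4, ΔE = 217.6 × (1/n_f² − 1/n_i²), so 1/n_f² − 1/n_i² = 0.04221.
With n_f = 4: 1/n_i² = 1/16 − 0.04221 = 0.02029, so n_i ≈ 7.02.

n_i = 7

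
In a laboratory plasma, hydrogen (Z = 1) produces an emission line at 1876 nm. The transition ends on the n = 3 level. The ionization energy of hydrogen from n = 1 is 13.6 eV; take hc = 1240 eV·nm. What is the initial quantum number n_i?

n_i = 4

The photon energy is ΔE = hc/λ = 1240 / 1876 = 0.6610 eV.
With Z = 1, ΔE = 13.60 × (1/n_f² − 1/n_i²), so 1/n_f² − 1/n_i² = 0.04860.
With n_f = 3: 1/n_i² = 1/9 − 0.04860 = 0.06251, so n_i ≈ 4.00.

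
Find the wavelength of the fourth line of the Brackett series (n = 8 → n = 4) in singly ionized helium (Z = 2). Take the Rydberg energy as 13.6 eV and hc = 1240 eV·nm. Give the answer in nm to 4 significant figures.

The Brackett series terminates on n_f = 4; the fourth line has n_i = 4+4 = 8.
ΔE = 54.40 × (1/4² − 1/8²) = 2.550 eV.
λ = 1240 / 2.550 = 486.3 nm.

486.3 nm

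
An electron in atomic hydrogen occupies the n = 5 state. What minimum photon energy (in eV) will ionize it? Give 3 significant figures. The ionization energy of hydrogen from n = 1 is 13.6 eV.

E_5 = −13.60/25 = −0.544 eV, so ionization (to E = 0) requires 0.544 eV.

0.544 eV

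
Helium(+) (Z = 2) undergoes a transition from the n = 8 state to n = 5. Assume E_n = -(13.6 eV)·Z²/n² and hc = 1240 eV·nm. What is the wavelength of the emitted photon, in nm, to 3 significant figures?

For Z = 2 the level energies scale as Z², so the effective Rydberg energy is 13.6 × 4 = 54.40 eV.
ΔE = 54.40 × (1/5² − 1/8²) = 54.40 × 0.02438 = 1.326 eV.
λ = hc/ΔE = 1240 / 1.326 = 935 nm.

935 nm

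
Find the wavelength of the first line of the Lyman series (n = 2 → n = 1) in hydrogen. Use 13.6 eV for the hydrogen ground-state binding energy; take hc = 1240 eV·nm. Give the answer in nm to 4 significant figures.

The Lyman series terminates on n_f = 1; the first line has n_i = 1+1 = 2.
ΔE = 13.60 × (1/1² − 1/2²) = 10.20 eV.
λ = 1240 / 10.20 = 121.6 nm.

121.6 nm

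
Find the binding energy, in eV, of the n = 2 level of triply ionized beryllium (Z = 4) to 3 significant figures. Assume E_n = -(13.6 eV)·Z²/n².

E_n = −13.6 Z²/n² = −217.6/n² eV for Z = 4.
E_2 = −217.6/4 = −54.4 eV, so ionization (to E = 0) requires 54.4 eV.

54.4 eV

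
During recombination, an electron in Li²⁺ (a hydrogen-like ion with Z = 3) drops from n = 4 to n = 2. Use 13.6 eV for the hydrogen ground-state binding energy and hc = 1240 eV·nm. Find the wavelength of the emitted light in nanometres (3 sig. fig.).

54.0 nm

For Z = 3 the level energies scale as Z², so the effective Rydberg energy is 13.6 × 9 = 122.4 eV.
ΔE = 122.4 × (1/2² − 1/4²) = 122.4 × 0.1875 = 22.95 eV.
λ = hc/ΔE = 1240 / 22.95 = 54.0 nm.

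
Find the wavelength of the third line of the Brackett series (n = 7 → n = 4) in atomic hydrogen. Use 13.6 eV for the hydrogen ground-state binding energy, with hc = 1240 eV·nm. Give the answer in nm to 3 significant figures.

2170 nm

The Brackett series terminates on n_f = 4; the third line has n_i = 4+3 = 7.
ΔE = 13.60 × (1/4² − 1/7²) = 0.5724 eV.
λ = 1240 / 0.5724 = 2170 nm.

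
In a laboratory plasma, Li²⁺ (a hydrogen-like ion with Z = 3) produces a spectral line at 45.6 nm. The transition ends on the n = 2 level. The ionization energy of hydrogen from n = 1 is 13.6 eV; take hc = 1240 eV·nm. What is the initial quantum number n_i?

The photon energy is ΔE = hc/λ = 1240 / 45.6 = 27.19 eV.
With Z = 3, ΔE = 122.4 × (1/n_f² − 1/n_i²), so 1/n_f² − 1/n_i² = 0.2222.
With n_f = 2: 1/n_i² = 1/4 − 0.2222 = 0.02784, so n_i ≈ 5.99.

n_i = 6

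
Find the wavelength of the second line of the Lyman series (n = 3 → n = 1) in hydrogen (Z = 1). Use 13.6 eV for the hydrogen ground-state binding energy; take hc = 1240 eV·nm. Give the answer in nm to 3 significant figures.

The Lyman series terminates on n_f = 1; the second line has n_i = 1+2 = 3.
ΔE = 13.60 × (1/1² − 1/3²) = 12.09 eV.
λ = 1240 / 12.09 = 103 nm.

103 nm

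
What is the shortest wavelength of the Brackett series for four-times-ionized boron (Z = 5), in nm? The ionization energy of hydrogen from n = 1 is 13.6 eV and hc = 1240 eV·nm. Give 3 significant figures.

58.4 nm

The Brackett series has lower level n_f = 4; the series limit corresponds to n_i → ∞.
ΔE_max = 13.6 × 25 / 4² = 21.25 eV.
λ_min = 1240 / 21.25 = 58.4 nm.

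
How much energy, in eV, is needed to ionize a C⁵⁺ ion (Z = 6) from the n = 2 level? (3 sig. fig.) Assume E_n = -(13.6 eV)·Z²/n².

122 eV

E_n = −13.6 Z²/n² = −489.6/n² eV for Z = 6.
E_2 = −489.6/4 = −122 eV, so ionization (to E = 0) requires 122 eV.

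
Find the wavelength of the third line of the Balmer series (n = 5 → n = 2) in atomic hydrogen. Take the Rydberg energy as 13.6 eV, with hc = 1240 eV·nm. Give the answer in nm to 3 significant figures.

The Balmer series terminates on n_f = 2; the third line has n_i = 2+3 = 5.
ΔE = 13.60 × (1/2² − 1/5²) = 2.856 eV.
λ = 1240 / 2.856 = 434 nm.

434 nm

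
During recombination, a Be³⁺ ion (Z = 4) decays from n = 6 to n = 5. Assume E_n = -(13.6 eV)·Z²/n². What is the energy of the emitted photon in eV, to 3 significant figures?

The Bohr energies scale as Z², so for Z = 4: E_n = −217.6/n² eV.
E_6 = −217.6/36 = −6.044 eV and E_5 = −217.6/25 = −8.704 eV.
The photon energy is |E_6 − E_5| = 2.66 eV.

2.66 eV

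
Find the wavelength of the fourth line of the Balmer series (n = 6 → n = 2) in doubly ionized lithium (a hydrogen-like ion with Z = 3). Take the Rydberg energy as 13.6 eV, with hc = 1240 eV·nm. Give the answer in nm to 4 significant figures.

45.59 nm

The Balmer series terminates on n_f = 2; the fourth line has n_i = 2+4 = 6.
ΔE = 122.4 × (1/2² − 1/6²) = 27.20 eV.
λ = 1240 / 27.20 = 45.59 nm.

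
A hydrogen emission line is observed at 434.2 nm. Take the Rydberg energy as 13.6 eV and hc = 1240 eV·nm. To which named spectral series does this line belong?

Balmer

ΔE = 1240/434.2 = 2.856 eV.
This matches 13.6 × (1/2² − 1/5²), so n_f = 2: the Balmer series.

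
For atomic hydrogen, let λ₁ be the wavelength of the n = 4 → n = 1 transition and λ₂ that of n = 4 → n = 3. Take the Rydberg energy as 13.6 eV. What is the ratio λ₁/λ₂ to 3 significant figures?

0.0519

λ ∝ 1/ΔE ∝ 1/(1/n_f² − 1/n_i²), and the Z² and hc factors cancel in the ratio.
λ₁/λ₂ = (1/3² − 1/4²)/(1/1² − 1/4²) = 0.04861/0.9375 = 0.0519.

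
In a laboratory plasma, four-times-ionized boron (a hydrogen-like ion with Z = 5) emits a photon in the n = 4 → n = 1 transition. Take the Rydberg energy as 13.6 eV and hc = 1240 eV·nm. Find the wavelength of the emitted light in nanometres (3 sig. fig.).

3.89 nm

For Z = 5 the level energies scale as Z², so the effective Rydberg energy is 13.6 × 25 = 340.0 eV.
ΔE = 340.0 × (1/1² − 1/4²) = 340.0 × 0.9375 = 318.8 eV.
λ = hc/ΔE = 1240 / 318.8 = 3.89 nm.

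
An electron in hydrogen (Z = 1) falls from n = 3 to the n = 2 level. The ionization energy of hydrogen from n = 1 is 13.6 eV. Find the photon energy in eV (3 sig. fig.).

1.89 eV

E_3 = −13.60/9 = −1.511 eV and E_2 = −13.60/4 = −3.400 eV.
The photon energy is |E_3 − E_2| = 1.89 eV.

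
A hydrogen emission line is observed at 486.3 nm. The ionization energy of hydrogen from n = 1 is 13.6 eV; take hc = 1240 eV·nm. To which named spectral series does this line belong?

Balmer

ΔE = 1240/486.3 = 2.550 eV.
This matches 13.6 × (1/2² − 1/4²), so n_f = 2: the Balmer series.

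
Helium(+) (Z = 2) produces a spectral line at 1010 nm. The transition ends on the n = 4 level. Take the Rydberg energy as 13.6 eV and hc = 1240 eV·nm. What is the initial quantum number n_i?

n_i = 5

The photon energy is ΔE = hc/λ = 1240 / 1010 = 1.228 eV.
With Z = 2, ΔE = 54.40 × (1/n_f² − 1/n_i²), so 1/n_f² − 1/n_i² = 0.02257.
With n_f = 4: 1/n_i² = 1/16 − 0.02257 = 0.03993, so n_i ≈ 5.00.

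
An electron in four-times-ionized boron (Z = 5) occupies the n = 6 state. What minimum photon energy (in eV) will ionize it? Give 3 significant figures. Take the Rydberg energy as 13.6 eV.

E_n = −13.6 Z²/n² = −340.0/n² eV for Z = 5.
E_6 = −340.0/36 = −9.44 eV, so ionization (to E = 0) requires 9.44 eV.

9.44 eV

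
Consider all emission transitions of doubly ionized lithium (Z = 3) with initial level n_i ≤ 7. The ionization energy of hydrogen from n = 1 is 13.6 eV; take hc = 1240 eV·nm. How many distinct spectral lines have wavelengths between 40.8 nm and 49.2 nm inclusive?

3

Enumerate all n_i → n_f pairs with 1 ≤ n_f < n_i ≤ 7 and compute λ = 1240 / [13.6·9·(1/n_f² − 1/n_i²)].
Lines falling in [40.8, 49.2] nm: 7→2 (44.12 nm), 6→2 (45.59 nm), 5→2 (48.24 nm).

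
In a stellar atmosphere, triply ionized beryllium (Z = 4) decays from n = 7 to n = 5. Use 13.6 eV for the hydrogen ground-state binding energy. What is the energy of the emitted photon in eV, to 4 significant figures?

The Bohr energies scale as Z², so for Z = 4: E_n = −217.6/n² eV.
E_7 = −217.6/49 = −4.441 eV and E_5 = −217.6/25 = −8.704 eV.
The photon energy is |E_7 − E_5| = 4.263 eV.

4.263 eV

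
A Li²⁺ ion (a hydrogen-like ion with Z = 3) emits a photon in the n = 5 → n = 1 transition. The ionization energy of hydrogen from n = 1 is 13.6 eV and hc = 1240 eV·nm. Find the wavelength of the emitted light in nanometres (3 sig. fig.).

For Z = 3 the level energies scale as Z², so the effective Rydberg energy is 13.6 × 9 = 122.4 eV.
ΔE = 122.4 × (1/1² − 1/5²) = 122.4 × 0.9600 = 117.5 eV.
λ = hc/ΔE = 1240 / 117.5 = 10.6 nm.

10.6 nm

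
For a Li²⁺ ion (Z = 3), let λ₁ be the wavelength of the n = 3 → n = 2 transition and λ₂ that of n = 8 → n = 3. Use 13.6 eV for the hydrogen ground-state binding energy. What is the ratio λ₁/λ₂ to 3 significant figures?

λ ∝ 1/ΔE ∝ 1/(1/n_f² − 1/n_i²), and the Z² and hc factors cancel in the ratio.
λ₁/λ₂ = (1/3² − 1/8²)/(1/2² − 1/3²) = 0.09549/0.1389 = 0.688.

0.688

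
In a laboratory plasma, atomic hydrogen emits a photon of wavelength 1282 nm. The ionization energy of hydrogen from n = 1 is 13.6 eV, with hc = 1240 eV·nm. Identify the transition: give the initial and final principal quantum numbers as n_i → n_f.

The photon energy is ΔE = hc/λ = 1240 / 1282 = 0.9672 eV.
With Z = 1, ΔE = 13.60 × (1/n_f² − 1/n_i²), so 1/n_f² − 1/n_i² = 0.07112.
Trying n_f = 3 gives 1/n_i² = 0.03999, i.e. n_i ≈ 5; this pair matches.

n_i = 5, n_f = 3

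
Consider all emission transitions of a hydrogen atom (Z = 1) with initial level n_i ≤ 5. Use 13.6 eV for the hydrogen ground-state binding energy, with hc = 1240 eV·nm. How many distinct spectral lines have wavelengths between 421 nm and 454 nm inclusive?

1

Enumerate all n_i → n_f pairs with 1 ≤ n_f < n_i ≤ 5 and compute λ = 1240 / [13.6·1·(1/n_f² − 1/n_i²)].
Lines falling in [421, 454] nm: 5→2 (434.2 nm).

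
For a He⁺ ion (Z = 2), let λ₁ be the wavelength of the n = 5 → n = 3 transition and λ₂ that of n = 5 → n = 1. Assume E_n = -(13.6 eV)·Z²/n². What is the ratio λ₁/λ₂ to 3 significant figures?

13.5

λ ∝ 1/ΔE ∝ 1/(1/n_f² − 1/n_i²), and the Z² and hc factors cancel in the ratio.
λ₁/λ₂ = (1/1² − 1/5²)/(1/3² − 1/5²) = 0.9600/0.07111 = 13.5.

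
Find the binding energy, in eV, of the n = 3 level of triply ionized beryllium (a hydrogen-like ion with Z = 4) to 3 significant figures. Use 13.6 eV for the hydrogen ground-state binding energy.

E_n = −13.6 Z²/n² = −217.6/n² eV for Z = 4.
E_3 = −217.6/9 = −24.2 eV, so ionization (to E = 0) requires 24.2 eV.

24.2 eV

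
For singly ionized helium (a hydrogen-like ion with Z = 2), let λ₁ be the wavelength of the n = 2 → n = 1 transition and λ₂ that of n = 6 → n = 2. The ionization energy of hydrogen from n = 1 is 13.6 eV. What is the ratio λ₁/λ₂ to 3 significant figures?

0.296

λ ∝ 1/ΔE ∝ 1/(1/n_f² − 1/n_i²), and the Z² and hc factors cancel in the ratio.
λ₁/λ₂ = (1/2² − 1/6²)/(1/1² − 1/2²) = 0.2222/0.7500 = 0.296.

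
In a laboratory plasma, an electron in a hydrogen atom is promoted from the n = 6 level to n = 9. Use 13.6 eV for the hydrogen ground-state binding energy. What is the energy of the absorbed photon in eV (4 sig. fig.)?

0.2099 eV

E_9 = −13.60/81 = −0.1679 eV and E_6 = −13.60/36 = −0.3778 eV.
The photon energy is |E_9 − E_6| = 0.2099 eV.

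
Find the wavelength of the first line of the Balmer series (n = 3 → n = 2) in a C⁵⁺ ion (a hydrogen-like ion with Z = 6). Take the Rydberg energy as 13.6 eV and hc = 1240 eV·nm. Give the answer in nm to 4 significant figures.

The Balmer series terminates on n_f = 2; the first line has n_i = 2+1 = 3.
ΔE = 489.6 × (1/2² − 1/3²) = 68.00 eV.
λ = 1240 / 68.00 = 18.24 nm.

18.24 nm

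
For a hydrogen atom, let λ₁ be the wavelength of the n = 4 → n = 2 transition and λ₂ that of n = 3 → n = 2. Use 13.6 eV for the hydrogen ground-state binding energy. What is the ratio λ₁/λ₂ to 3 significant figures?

λ ∝ 1/ΔE ∝ 1/(1/n_f² − 1/n_i²), and the Z² and hc factors cancel in the ratio.
λ₁/λ₂ = (1/2² − 1/3²)/(1/2² − 1/4²) = 0.1389/0.1875 = 0.741.

0.741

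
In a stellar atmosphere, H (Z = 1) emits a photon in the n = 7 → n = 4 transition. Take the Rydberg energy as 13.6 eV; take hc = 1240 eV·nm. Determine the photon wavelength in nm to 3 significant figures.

2170 nm

ΔE = 13.60 × (1/4² − 1/7²) = 13.60 × 0.04209 = 0.5724 eV.
λ = hc/ΔE = 1240 / 0.5724 = 2170 nm.
This line belongs to the Brackett series.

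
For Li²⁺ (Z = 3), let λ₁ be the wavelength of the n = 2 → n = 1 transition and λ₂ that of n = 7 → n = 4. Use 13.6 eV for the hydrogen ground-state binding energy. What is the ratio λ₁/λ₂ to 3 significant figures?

λ ∝ 1/ΔE ∝ 1/(1/n_f² − 1/n_i²), and the Z² and hc factors cancel in the ratio.
λ₁/λ₂ = (1/4² − 1/7²)/(1/1² − 1/2²) = 0.04209/0.7500 = 0.0561.

0.0561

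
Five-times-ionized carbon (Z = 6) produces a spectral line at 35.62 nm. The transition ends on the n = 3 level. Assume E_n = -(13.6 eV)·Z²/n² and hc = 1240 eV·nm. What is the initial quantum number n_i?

n_i = 5

The photon energy is ΔE = hc/λ = 1240 / 35.62 = 34.81 eV.
With Z = 6, ΔE = 489.6 × (1/n_f² − 1/n_i²), so 1/n_f² − 1/n_i² = 0.07110.
With n_f = 3: 1/n_i² = 1/9 − 0.07110 = 0.04001, so n_i ≈ 5.00.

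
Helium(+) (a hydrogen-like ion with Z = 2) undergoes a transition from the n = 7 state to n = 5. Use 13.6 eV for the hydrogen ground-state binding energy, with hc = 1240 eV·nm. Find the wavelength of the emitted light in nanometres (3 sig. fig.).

For Z = 2 the level energies scale as Z², so the effective Rydberg energy is 13.6 × 4 = 54.40 eV.
ΔE = 54.40 × (1/5² − 1/7²) = 54.40 × 0.01959 = 1.066 eV.
λ = hc/ΔE = 1240 / 1.066 = 1160 nm.

1160 nm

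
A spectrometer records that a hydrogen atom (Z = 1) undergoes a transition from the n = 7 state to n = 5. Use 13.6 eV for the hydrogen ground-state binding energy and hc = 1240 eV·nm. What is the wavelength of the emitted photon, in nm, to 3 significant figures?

ΔE = 13.60 × (1/5² − 1/7²) = 13.60 × 0.01959 = 0.2664 eV.
λ = hc/ΔE = 1240 / 0.2664 = 4650 nm.

4650 nm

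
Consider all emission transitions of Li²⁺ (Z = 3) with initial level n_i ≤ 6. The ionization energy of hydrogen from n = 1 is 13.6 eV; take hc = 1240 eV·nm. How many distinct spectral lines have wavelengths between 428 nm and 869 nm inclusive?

Enumerate all n_i → n_f pairs with 1 ≤ n_f < n_i ≤ 6 and compute λ = 1240 / [13.6·9·(1/n_f² − 1/n_i²)].
Lines falling in [428, 869] nm: 5→4 (450.3 nm), 6→5 (828.9 nm).

2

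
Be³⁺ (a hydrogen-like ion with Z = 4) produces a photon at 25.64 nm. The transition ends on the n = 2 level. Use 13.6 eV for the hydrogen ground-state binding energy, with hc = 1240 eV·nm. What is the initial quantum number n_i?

n_i = 6

The photon energy is ΔE = hc/λ = 1240 / 25.64 = 48.36 eV.
With Z = 4, ΔE = 217.6 × (1/n_f² − 1/n_i²), so 1/n_f² − 1/n_i² = 0.2223.
With n_f = 2: 1/n_i² = 1/4 − 0.2223 = 0.02775, so n_i ≈ 6.00.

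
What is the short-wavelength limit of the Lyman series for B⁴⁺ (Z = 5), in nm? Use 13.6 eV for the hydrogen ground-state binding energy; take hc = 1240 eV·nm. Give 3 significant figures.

The Lyman series has lower level n_f = 1; the series limit corresponds to n_i → ∞.
ΔE_max = 13.6 × 25 / 1² = 340.0 eV.
λ_min = 1240 / 340.0 = 3.65 nm.

3.65 nm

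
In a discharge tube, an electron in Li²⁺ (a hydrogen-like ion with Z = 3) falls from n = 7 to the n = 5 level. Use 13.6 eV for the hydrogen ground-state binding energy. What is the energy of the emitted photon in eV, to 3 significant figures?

The Bohr energies scale as Z², so for Z = 3: E_n = −122.4/n² eV.
E_7 = −122.4/49 = −2.498 eV and E_5 = −122.4/25 = −4.896 eV.
The photon energy is |E_7 − E_5| = 2.40 eV.

2.40 eV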